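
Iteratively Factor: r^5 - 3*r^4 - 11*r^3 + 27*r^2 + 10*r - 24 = (r - 4)*(r^4 + r^3 - 7*r^2 - r + 6) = (r - 4)*(r + 1)*(r^3 - 7*r + 6) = (r - 4)*(r - 1)*(r + 1)*(r^2 + r - 6) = (r - 4)*(r - 1)*(r + 1)*(r + 3)*(r - 2)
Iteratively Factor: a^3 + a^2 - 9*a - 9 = (a - 3)*(a^2 + 4*a + 3) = (a - 3)*(a + 3)*(a + 1)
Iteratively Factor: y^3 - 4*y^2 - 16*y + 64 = (y + 4)*(y^2 - 8*y + 16) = (y - 4)*(y + 4)*(y - 4)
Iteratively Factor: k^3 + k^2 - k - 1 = (k + 1)*(k^2 - 1) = (k + 1)^2*(k - 1)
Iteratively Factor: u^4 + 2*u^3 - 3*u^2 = (u + 3)*(u^3 - u^2) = (u - 1)*(u + 3)*(u^2) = u*(u - 1)*(u + 3)*(u)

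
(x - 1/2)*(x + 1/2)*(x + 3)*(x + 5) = x^4 + 8*x^3 + 59*x^2/4 - 2*x - 15/4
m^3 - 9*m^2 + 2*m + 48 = (m - 8)*(m - 3)*(m + 2)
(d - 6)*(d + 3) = d^2 - 3*d - 18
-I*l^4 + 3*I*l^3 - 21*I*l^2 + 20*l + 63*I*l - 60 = (l - 3)*(l - 5*I)*(l + 4*I)*(-I*l + 1)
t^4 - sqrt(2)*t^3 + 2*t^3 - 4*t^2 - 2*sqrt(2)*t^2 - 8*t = t*(t + 2)*(t - 2*sqrt(2))*(t + sqrt(2))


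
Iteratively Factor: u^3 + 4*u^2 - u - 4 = (u + 1)*(u^2 + 3*u - 4) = (u - 1)*(u + 1)*(u + 4)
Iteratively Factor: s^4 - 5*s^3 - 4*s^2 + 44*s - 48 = (s - 2)*(s^3 - 3*s^2 - 10*s + 24) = (s - 2)*(s + 3)*(s^2 - 6*s + 8) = (s - 4)*(s - 2)*(s + 3)*(s - 2)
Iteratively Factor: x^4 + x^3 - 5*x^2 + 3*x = (x + 3)*(x^3 - 2*x^2 + x) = (x - 1)*(x + 3)*(x^2 - x) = x*(x - 1)*(x + 3)*(x - 1)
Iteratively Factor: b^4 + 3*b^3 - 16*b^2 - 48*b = (b)*(b^3 + 3*b^2 - 16*b - 48) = b*(b + 3)*(b^2 - 16) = b*(b + 3)*(b + 4)*(b - 4)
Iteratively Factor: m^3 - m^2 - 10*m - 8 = (m - 4)*(m^2 + 3*m + 2) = (m - 4)*(m + 1)*(m + 2)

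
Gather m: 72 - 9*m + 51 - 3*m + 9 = 132 - 12*m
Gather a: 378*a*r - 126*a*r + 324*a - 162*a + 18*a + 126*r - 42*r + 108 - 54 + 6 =a*(252*r + 180) + 84*r + 60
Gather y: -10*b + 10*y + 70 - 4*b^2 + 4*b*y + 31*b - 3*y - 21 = -4*b^2 + 21*b + y*(4*b + 7) + 49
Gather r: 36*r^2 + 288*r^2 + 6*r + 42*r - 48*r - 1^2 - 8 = 324*r^2 - 9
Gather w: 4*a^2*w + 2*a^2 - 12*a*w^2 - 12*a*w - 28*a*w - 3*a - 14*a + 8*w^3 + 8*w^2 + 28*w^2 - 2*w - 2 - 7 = 2*a^2 - 17*a + 8*w^3 + w^2*(36 - 12*a) + w*(4*a^2 - 40*a - 2) - 9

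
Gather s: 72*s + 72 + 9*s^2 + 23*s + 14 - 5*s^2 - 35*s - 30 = 4*s^2 + 60*s + 56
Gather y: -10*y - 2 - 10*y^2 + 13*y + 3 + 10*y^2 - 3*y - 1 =0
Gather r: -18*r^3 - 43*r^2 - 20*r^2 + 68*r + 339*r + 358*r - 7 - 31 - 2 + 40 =-18*r^3 - 63*r^2 + 765*r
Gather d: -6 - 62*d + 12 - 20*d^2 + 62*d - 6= -20*d^2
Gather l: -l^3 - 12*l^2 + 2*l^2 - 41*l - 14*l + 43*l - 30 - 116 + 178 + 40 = -l^3 - 10*l^2 - 12*l + 72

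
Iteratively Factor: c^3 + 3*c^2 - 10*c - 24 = (c + 2)*(c^2 + c - 12) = (c - 3)*(c + 2)*(c + 4)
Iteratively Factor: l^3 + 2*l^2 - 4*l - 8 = (l + 2)*(l^2 - 4) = (l + 2)^2*(l - 2)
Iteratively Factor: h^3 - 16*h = (h - 4)*(h^2 + 4*h) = (h - 4)*(h + 4)*(h)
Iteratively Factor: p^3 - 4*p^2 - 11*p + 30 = (p - 5)*(p^2 + p - 6) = (p - 5)*(p - 2)*(p + 3)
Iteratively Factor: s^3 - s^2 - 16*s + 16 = (s + 4)*(s^2 - 5*s + 4) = (s - 4)*(s + 4)*(s - 1)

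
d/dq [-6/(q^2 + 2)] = 12*q/(q^2 + 2)^2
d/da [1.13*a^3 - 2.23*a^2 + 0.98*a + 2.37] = 3.39*a^2 - 4.46*a + 0.98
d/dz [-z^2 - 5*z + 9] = -2*z - 5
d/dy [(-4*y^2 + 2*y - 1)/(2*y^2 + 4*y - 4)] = (-5*y^2 + 9*y - 1)/(y^4 + 4*y^3 - 8*y + 4)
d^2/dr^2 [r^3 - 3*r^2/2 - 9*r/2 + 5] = 6*r - 3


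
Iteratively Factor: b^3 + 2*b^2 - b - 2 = (b + 2)*(b^2 - 1) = (b - 1)*(b + 2)*(b + 1)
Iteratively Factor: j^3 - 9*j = (j - 3)*(j^2 + 3*j) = j*(j - 3)*(j + 3)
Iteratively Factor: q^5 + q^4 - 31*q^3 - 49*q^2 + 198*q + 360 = (q - 5)*(q^4 + 6*q^3 - q^2 - 54*q - 72) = (q - 5)*(q + 3)*(q^3 + 3*q^2 - 10*q - 24) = (q - 5)*(q + 3)*(q + 4)*(q^2 - q - 6) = (q - 5)*(q - 3)*(q + 3)*(q + 4)*(q + 2)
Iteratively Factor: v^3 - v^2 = (v)*(v^2 - v) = v*(v - 1)*(v)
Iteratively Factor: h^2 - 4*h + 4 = (h - 2)*(h - 2)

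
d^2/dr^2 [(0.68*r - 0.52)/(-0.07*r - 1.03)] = (8.67361737988404e-19*r + 0.103152)/(0.07*r + 1.03)^3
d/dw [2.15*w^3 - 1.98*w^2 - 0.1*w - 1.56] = 6.45*w^2 - 3.96*w - 0.1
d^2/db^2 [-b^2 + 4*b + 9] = -2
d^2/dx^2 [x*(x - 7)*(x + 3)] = 6*x - 8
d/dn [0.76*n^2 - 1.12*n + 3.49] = 1.52*n - 1.12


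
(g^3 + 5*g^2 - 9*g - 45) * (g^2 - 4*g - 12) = g^5 + g^4 - 41*g^3 - 69*g^2 + 288*g + 540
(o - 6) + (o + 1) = 2*o - 5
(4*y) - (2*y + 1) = 2*y - 1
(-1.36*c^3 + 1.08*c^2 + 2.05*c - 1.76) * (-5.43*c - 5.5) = 7.3848*c^4 + 1.6156*c^3 - 17.0715*c^2 - 1.7182*c + 9.68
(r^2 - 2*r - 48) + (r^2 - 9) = 2*r^2 - 2*r - 57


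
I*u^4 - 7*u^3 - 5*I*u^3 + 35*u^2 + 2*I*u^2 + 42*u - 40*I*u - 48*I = (u - 6)*(u - I)*(u + 8*I)*(I*u + I)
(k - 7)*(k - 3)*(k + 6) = k^3 - 4*k^2 - 39*k + 126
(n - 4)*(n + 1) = n^2 - 3*n - 4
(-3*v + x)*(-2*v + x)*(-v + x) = -6*v^3 + 11*v^2*x - 6*v*x^2 + x^3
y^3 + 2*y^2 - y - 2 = (y - 1)*(y + 1)*(y + 2)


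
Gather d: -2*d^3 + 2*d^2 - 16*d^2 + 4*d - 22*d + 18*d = -2*d^3 - 14*d^2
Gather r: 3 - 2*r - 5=-2*r - 2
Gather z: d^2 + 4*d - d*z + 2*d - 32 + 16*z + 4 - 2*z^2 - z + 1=d^2 + 6*d - 2*z^2 + z*(15 - d) - 27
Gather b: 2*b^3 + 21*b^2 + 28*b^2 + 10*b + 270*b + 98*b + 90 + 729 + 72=2*b^3 + 49*b^2 + 378*b + 891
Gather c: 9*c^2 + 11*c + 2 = 9*c^2 + 11*c + 2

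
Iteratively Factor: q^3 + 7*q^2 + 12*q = (q)*(q^2 + 7*q + 12) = q*(q + 4)*(q + 3)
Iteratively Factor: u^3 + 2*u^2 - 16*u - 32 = (u + 2)*(u^2 - 16) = (u + 2)*(u + 4)*(u - 4)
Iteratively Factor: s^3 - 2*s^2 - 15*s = (s + 3)*(s^2 - 5*s) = (s - 5)*(s + 3)*(s)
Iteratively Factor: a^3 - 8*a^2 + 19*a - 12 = (a - 3)*(a^2 - 5*a + 4) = (a - 3)*(a - 1)*(a - 4)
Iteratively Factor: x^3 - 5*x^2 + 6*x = (x)*(x^2 - 5*x + 6) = x*(x - 3)*(x - 2)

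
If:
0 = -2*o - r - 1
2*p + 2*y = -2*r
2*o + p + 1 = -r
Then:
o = y/2 - 1/2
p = 0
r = -y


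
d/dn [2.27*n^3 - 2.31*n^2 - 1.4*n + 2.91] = 6.81*n^2 - 4.62*n - 1.4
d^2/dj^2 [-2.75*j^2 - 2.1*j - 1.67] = -5.50000000000000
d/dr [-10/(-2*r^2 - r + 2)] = 10*(-4*r - 1)/(2*r^2 + r - 2)^2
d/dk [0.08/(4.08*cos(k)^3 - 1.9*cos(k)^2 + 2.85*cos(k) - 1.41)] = (0.9792*cos(k)^2 - 0.304*cos(k) + 0.228)*sin(k)/(4.08*cos(k)^3 - 1.9*cos(k)^2 + 2.85*cos(k) - 1.41)^2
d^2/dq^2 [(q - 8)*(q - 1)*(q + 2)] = 6*q - 14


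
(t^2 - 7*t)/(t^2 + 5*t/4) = 4*(t - 7)/(4*t + 5)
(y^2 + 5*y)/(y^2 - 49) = y*(y + 5)/(y^2 - 49)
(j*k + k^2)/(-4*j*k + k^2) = (-j - k)/(4*j - k)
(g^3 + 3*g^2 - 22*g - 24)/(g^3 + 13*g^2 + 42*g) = (g^2 - 3*g - 4)/(g*(g + 7))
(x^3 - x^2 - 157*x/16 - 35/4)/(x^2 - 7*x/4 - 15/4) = (x^2 - 9*x/4 - 7)/(x - 3)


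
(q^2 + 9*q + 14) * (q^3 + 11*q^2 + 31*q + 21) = q^5 + 20*q^4 + 144*q^3 + 454*q^2 + 623*q + 294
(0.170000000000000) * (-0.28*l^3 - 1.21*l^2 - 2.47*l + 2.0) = -0.0476*l^3 - 0.2057*l^2 - 0.4199*l + 0.34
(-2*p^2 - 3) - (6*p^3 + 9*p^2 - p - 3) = -6*p^3 - 11*p^2 + p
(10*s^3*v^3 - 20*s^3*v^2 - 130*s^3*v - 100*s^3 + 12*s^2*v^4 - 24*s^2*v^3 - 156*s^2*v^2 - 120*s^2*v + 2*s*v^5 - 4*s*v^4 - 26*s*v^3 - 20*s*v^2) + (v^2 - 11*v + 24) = 10*s^3*v^3 - 20*s^3*v^2 - 130*s^3*v - 100*s^3 + 12*s^2*v^4 - 24*s^2*v^3 - 156*s^2*v^2 - 120*s^2*v + 2*s*v^5 - 4*s*v^4 - 26*s*v^3 - 20*s*v^2 + v^2 - 11*v + 24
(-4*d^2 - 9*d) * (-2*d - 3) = 8*d^3 + 30*d^2 + 27*d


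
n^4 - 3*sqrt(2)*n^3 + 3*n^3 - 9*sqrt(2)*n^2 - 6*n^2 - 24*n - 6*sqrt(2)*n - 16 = (n + 1)*(n + 2)*(n - 4*sqrt(2))*(n + sqrt(2))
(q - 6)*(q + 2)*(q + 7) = q^3 + 3*q^2 - 40*q - 84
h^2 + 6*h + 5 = (h + 1)*(h + 5)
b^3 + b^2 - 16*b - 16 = (b - 4)*(b + 1)*(b + 4)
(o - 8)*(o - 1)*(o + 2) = o^3 - 7*o^2 - 10*o + 16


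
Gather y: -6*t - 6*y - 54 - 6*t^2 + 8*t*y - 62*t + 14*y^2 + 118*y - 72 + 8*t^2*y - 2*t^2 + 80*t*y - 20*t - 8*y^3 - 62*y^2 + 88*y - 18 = -8*t^2 - 88*t - 8*y^3 - 48*y^2 + y*(8*t^2 + 88*t + 200) - 144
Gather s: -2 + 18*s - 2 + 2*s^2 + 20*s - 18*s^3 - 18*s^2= -18*s^3 - 16*s^2 + 38*s - 4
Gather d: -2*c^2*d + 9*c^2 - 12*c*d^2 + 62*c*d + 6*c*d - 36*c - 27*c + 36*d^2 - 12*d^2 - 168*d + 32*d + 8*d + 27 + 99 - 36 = 9*c^2 - 63*c + d^2*(24 - 12*c) + d*(-2*c^2 + 68*c - 128) + 90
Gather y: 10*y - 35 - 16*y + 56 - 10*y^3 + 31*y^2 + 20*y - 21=-10*y^3 + 31*y^2 + 14*y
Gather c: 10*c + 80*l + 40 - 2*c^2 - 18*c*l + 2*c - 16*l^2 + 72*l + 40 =-2*c^2 + c*(12 - 18*l) - 16*l^2 + 152*l + 80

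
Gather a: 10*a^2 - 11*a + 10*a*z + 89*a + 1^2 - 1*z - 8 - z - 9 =10*a^2 + a*(10*z + 78) - 2*z - 16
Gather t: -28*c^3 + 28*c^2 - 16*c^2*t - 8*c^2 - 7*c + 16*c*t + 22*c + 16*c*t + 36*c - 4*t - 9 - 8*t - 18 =-28*c^3 + 20*c^2 + 51*c + t*(-16*c^2 + 32*c - 12) - 27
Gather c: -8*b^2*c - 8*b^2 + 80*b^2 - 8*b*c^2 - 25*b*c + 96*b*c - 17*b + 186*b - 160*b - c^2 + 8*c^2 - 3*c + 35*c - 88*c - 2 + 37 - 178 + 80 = 72*b^2 + 9*b + c^2*(7 - 8*b) + c*(-8*b^2 + 71*b - 56) - 63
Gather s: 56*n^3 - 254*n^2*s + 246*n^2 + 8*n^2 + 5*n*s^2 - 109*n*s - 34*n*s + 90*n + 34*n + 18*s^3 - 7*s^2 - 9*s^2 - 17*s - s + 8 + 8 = 56*n^3 + 254*n^2 + 124*n + 18*s^3 + s^2*(5*n - 16) + s*(-254*n^2 - 143*n - 18) + 16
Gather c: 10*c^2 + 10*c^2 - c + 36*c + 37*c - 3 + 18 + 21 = 20*c^2 + 72*c + 36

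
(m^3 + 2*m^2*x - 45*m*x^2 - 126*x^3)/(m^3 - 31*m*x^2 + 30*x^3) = (m^2 - 4*m*x - 21*x^2)/(m^2 - 6*m*x + 5*x^2)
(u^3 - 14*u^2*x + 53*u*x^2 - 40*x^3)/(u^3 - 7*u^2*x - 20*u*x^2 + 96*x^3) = (-u^2 + 6*u*x - 5*x^2)/(-u^2 - u*x + 12*x^2)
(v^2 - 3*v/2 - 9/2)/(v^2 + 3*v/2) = (v - 3)/v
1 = 1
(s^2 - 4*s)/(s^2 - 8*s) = (s - 4)/(s - 8)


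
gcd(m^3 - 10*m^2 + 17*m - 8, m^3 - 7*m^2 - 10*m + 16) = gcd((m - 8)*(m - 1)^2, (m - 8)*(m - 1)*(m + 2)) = m^2 - 9*m + 8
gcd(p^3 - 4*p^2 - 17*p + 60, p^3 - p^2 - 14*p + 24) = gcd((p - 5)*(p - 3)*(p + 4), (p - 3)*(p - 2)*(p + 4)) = p^2 + p - 12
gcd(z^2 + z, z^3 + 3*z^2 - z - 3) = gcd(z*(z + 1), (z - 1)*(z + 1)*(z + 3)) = z + 1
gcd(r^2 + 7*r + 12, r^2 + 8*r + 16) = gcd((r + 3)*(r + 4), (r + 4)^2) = r + 4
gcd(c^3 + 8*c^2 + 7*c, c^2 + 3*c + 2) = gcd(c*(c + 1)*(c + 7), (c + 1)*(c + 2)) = c + 1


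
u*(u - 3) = u^2 - 3*u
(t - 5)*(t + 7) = t^2 + 2*t - 35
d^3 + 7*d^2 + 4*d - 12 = (d - 1)*(d + 2)*(d + 6)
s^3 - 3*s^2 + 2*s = s*(s - 2)*(s - 1)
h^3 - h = h*(h - 1)*(h + 1)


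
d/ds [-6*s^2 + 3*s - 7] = 3 - 12*s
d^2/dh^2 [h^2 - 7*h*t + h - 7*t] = 2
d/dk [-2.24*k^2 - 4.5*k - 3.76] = -4.48*k - 4.5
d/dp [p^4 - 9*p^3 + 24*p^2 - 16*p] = 4*p^3 - 27*p^2 + 48*p - 16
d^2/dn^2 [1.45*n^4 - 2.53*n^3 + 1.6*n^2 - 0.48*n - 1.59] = 17.4*n^2 - 15.18*n + 3.2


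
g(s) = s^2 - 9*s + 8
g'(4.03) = -0.94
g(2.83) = -9.46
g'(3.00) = -3.00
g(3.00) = -10.00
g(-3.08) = 45.21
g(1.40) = -2.64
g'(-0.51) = -10.02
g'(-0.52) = -10.04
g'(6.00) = 3.00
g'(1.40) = -6.20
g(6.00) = -10.00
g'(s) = 2*s - 9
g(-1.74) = 26.69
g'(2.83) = -3.34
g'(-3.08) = -15.16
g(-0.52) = 12.95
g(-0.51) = 12.85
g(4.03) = -12.03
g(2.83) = -9.46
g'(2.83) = -3.34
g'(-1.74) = -12.48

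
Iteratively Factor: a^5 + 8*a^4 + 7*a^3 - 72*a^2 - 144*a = (a)*(a^4 + 8*a^3 + 7*a^2 - 72*a - 144) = a*(a - 3)*(a^3 + 11*a^2 + 40*a + 48) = a*(a - 3)*(a + 4)*(a^2 + 7*a + 12) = a*(a - 3)*(a + 4)^2*(a + 3)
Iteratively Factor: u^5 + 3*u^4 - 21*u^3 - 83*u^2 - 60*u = (u + 1)*(u^4 + 2*u^3 - 23*u^2 - 60*u) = (u - 5)*(u + 1)*(u^3 + 7*u^2 + 12*u) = (u - 5)*(u + 1)*(u + 4)*(u^2 + 3*u) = (u - 5)*(u + 1)*(u + 3)*(u + 4)*(u)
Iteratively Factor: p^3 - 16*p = (p)*(p^2 - 16) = p*(p - 4)*(p + 4)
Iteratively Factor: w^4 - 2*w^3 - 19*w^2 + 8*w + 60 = (w - 2)*(w^3 - 19*w - 30) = (w - 2)*(w + 3)*(w^2 - 3*w - 10) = (w - 5)*(w - 2)*(w + 3)*(w + 2)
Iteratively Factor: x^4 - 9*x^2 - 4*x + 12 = (x + 2)*(x^3 - 2*x^2 - 5*x + 6) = (x - 1)*(x + 2)*(x^2 - x - 6) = (x - 3)*(x - 1)*(x + 2)*(x + 2)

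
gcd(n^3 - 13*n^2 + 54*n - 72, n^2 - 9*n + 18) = n^2 - 9*n + 18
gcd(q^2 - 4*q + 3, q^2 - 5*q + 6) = q - 3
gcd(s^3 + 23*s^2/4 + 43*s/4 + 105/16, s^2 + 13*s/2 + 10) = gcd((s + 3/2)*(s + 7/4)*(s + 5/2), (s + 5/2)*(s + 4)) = s + 5/2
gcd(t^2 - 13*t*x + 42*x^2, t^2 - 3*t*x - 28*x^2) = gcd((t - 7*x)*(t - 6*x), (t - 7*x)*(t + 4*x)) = -t + 7*x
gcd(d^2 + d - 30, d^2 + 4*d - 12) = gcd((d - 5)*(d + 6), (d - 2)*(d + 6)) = d + 6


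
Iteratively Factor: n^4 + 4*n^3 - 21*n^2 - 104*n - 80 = (n + 4)*(n^3 - 21*n - 20) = (n + 1)*(n + 4)*(n^2 - n - 20) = (n - 5)*(n + 1)*(n + 4)*(n + 4)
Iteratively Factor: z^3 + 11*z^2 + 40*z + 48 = (z + 4)*(z^2 + 7*z + 12) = (z + 4)^2*(z + 3)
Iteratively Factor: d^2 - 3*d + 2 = (d - 1)*(d - 2)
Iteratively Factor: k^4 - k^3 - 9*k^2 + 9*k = (k)*(k^3 - k^2 - 9*k + 9) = k*(k + 3)*(k^2 - 4*k + 3) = k*(k - 1)*(k + 3)*(k - 3)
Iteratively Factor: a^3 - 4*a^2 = (a)*(a^2 - 4*a) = a^2*(a - 4)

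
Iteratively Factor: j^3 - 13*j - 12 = (j + 1)*(j^2 - j - 12) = (j - 4)*(j + 1)*(j + 3)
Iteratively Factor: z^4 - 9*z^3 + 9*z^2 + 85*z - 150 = (z - 5)*(z^3 - 4*z^2 - 11*z + 30) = (z - 5)^2*(z^2 + z - 6) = (z - 5)^2*(z + 3)*(z - 2)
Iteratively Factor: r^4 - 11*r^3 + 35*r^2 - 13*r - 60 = (r - 5)*(r^3 - 6*r^2 + 5*r + 12) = (r - 5)*(r + 1)*(r^2 - 7*r + 12) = (r - 5)*(r - 3)*(r + 1)*(r - 4)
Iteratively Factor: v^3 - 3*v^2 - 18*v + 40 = (v - 5)*(v^2 + 2*v - 8) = (v - 5)*(v + 4)*(v - 2)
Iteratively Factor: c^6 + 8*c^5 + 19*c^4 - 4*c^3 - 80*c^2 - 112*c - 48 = (c + 3)*(c^5 + 5*c^4 + 4*c^3 - 16*c^2 - 32*c - 16) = (c + 2)*(c + 3)*(c^4 + 3*c^3 - 2*c^2 - 12*c - 8) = (c + 2)^2*(c + 3)*(c^3 + c^2 - 4*c - 4) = (c + 2)^3*(c + 3)*(c^2 - c - 2) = (c + 1)*(c + 2)^3*(c + 3)*(c - 2)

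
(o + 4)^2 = o^2 + 8*o + 16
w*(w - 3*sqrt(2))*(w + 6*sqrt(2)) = w^3 + 3*sqrt(2)*w^2 - 36*w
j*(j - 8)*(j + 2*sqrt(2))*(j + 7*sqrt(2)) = j^4 - 8*j^3 + 9*sqrt(2)*j^3 - 72*sqrt(2)*j^2 + 28*j^2 - 224*j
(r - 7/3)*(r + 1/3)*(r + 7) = r^3 + 5*r^2 - 133*r/9 - 49/9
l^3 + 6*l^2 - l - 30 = (l - 2)*(l + 3)*(l + 5)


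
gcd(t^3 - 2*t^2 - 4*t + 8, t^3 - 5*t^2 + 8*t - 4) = t^2 - 4*t + 4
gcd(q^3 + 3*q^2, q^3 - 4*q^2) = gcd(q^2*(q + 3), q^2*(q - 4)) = q^2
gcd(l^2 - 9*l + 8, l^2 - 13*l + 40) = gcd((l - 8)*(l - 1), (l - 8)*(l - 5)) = l - 8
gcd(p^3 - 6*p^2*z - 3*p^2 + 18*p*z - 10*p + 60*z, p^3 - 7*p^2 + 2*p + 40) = p^2 - 3*p - 10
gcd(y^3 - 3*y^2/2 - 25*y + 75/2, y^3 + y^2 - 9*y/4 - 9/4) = y - 3/2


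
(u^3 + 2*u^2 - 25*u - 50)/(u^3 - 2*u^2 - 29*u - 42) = (u^2 - 25)/(u^2 - 4*u - 21)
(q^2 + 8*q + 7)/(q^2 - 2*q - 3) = (q + 7)/(q - 3)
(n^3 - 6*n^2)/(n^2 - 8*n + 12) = n^2/(n - 2)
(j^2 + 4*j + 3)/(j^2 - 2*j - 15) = (j + 1)/(j - 5)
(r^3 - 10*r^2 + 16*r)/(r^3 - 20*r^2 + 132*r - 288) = r*(r - 2)/(r^2 - 12*r + 36)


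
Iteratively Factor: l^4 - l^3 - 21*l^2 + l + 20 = (l + 1)*(l^3 - 2*l^2 - 19*l + 20) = (l - 5)*(l + 1)*(l^2 + 3*l - 4) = (l - 5)*(l - 1)*(l + 1)*(l + 4)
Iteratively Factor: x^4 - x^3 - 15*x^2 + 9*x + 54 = (x - 3)*(x^3 + 2*x^2 - 9*x - 18) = (x - 3)*(x + 3)*(x^2 - x - 6) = (x - 3)*(x + 2)*(x + 3)*(x - 3)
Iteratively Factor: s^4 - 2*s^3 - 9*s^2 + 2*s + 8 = (s + 2)*(s^3 - 4*s^2 - s + 4) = (s - 1)*(s + 2)*(s^2 - 3*s - 4) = (s - 4)*(s - 1)*(s + 2)*(s + 1)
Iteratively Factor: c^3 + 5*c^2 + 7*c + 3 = (c + 1)*(c^2 + 4*c + 3) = (c + 1)*(c + 3)*(c + 1)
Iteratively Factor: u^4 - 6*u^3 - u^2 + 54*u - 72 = (u - 3)*(u^3 - 3*u^2 - 10*u + 24) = (u - 3)*(u + 3)*(u^2 - 6*u + 8) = (u - 4)*(u - 3)*(u + 3)*(u - 2)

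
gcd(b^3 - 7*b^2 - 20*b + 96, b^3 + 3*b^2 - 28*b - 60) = 1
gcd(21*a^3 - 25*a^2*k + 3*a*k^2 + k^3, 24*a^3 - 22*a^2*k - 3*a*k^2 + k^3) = a - k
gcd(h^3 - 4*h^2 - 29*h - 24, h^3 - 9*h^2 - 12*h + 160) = h - 8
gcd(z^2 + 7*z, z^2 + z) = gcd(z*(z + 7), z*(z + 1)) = z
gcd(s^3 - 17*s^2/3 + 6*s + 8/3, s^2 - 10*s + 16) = s - 2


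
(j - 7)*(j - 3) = j^2 - 10*j + 21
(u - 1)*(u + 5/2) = u^2 + 3*u/2 - 5/2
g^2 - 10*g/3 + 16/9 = (g - 8/3)*(g - 2/3)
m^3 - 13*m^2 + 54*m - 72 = (m - 6)*(m - 4)*(m - 3)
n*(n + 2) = n^2 + 2*n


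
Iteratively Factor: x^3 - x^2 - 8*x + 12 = (x + 3)*(x^2 - 4*x + 4) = (x - 2)*(x + 3)*(x - 2)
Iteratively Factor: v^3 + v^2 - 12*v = (v)*(v^2 + v - 12) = v*(v - 3)*(v + 4)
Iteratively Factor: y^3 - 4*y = (y - 2)*(y^2 + 2*y) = y*(y - 2)*(y + 2)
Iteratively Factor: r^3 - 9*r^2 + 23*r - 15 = (r - 1)*(r^2 - 8*r + 15) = (r - 5)*(r - 1)*(r - 3)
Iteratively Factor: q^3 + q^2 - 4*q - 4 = (q + 1)*(q^2 - 4) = (q + 1)*(q + 2)*(q - 2)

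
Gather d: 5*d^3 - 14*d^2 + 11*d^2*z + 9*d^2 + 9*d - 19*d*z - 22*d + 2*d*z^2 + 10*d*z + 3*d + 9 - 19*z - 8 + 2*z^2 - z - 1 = 5*d^3 + d^2*(11*z - 5) + d*(2*z^2 - 9*z - 10) + 2*z^2 - 20*z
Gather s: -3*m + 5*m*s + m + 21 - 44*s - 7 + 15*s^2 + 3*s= -2*m + 15*s^2 + s*(5*m - 41) + 14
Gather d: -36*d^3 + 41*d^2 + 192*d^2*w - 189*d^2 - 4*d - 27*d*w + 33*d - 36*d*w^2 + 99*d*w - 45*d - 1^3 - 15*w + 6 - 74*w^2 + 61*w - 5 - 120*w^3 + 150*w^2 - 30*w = -36*d^3 + d^2*(192*w - 148) + d*(-36*w^2 + 72*w - 16) - 120*w^3 + 76*w^2 + 16*w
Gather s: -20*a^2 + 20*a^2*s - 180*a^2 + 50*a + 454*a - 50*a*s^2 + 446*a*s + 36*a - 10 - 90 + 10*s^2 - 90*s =-200*a^2 + 540*a + s^2*(10 - 50*a) + s*(20*a^2 + 446*a - 90) - 100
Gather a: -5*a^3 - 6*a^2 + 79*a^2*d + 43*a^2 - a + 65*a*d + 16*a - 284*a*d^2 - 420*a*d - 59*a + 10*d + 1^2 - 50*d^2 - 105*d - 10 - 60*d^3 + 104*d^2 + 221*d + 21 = -5*a^3 + a^2*(79*d + 37) + a*(-284*d^2 - 355*d - 44) - 60*d^3 + 54*d^2 + 126*d + 12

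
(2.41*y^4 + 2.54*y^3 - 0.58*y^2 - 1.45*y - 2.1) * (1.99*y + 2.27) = 4.7959*y^5 + 10.5253*y^4 + 4.6116*y^3 - 4.2021*y^2 - 7.4705*y - 4.767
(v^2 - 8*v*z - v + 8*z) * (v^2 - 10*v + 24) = v^4 - 8*v^3*z - 11*v^3 + 88*v^2*z + 34*v^2 - 272*v*z - 24*v + 192*z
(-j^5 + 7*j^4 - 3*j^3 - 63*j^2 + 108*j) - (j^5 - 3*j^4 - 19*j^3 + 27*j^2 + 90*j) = -2*j^5 + 10*j^4 + 16*j^3 - 90*j^2 + 18*j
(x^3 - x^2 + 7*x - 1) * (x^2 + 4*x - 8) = x^5 + 3*x^4 - 5*x^3 + 35*x^2 - 60*x + 8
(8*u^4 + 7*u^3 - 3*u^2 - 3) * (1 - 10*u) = -80*u^5 - 62*u^4 + 37*u^3 - 3*u^2 + 30*u - 3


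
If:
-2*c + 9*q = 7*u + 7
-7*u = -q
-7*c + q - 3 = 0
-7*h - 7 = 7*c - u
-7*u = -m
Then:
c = -17/54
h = -295/441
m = 43/54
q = 43/54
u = 43/378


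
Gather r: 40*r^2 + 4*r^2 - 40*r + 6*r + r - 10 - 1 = 44*r^2 - 33*r - 11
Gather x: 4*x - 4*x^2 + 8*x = -4*x^2 + 12*x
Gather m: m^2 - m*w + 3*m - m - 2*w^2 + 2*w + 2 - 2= m^2 + m*(2 - w) - 2*w^2 + 2*w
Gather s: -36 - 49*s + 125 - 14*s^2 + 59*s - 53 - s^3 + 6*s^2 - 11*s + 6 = -s^3 - 8*s^2 - s + 42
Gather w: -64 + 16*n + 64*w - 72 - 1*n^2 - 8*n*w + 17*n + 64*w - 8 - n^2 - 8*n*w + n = -2*n^2 + 34*n + w*(128 - 16*n) - 144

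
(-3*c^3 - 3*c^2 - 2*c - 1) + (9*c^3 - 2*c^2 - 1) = 6*c^3 - 5*c^2 - 2*c - 2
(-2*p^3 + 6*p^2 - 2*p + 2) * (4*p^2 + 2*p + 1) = -8*p^5 + 20*p^4 + 2*p^3 + 10*p^2 + 2*p + 2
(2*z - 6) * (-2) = 12 - 4*z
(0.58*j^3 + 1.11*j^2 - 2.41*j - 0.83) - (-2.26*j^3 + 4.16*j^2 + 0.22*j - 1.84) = 2.84*j^3 - 3.05*j^2 - 2.63*j + 1.01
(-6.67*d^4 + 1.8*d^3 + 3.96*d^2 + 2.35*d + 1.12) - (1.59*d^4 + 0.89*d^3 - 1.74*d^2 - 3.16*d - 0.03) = -8.26*d^4 + 0.91*d^3 + 5.7*d^2 + 5.51*d + 1.15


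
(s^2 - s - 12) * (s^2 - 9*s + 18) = s^4 - 10*s^3 + 15*s^2 + 90*s - 216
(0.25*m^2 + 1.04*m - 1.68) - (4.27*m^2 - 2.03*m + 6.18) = -4.02*m^2 + 3.07*m - 7.86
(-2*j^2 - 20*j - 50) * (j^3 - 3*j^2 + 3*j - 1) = -2*j^5 - 14*j^4 + 4*j^3 + 92*j^2 - 130*j + 50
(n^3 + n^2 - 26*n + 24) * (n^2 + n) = n^5 + 2*n^4 - 25*n^3 - 2*n^2 + 24*n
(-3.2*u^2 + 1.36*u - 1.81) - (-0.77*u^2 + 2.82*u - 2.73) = -2.43*u^2 - 1.46*u + 0.92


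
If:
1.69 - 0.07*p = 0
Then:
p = 24.14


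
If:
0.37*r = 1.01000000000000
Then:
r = 2.73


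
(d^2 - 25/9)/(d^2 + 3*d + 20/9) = (3*d - 5)/(3*d + 4)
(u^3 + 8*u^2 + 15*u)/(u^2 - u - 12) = u*(u + 5)/(u - 4)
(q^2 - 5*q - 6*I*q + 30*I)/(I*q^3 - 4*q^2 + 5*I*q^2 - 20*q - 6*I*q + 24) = (-I*q^2 + q*(-6 + 5*I) + 30)/(q^3 + q^2*(5 + 4*I) + q*(-6 + 20*I) - 24*I)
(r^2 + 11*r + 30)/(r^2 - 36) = (r + 5)/(r - 6)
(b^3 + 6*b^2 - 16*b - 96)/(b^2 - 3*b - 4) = (b^2 + 10*b + 24)/(b + 1)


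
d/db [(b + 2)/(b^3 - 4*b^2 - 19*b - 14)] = 2*(3 - b)/(b^4 - 12*b^3 + 22*b^2 + 84*b + 49)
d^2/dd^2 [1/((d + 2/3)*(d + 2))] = 6*(9*(d + 2)^2 + 3*(d + 2)*(3*d + 2) + (3*d + 2)^2)/((d + 2)^3*(3*d + 2)^3)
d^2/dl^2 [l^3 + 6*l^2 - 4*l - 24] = 6*l + 12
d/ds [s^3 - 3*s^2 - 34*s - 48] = 3*s^2 - 6*s - 34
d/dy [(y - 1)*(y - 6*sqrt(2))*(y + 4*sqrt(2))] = 3*y^2 - 4*sqrt(2)*y - 2*y - 48 + 2*sqrt(2)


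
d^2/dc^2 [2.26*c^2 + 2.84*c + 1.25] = 4.52000000000000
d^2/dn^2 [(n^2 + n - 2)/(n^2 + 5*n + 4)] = 4*(-2*n^3 - 9*n^2 - 21*n - 23)/(n^6 + 15*n^5 + 87*n^4 + 245*n^3 + 348*n^2 + 240*n + 64)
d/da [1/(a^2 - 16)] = -2*a/(a^2 - 16)^2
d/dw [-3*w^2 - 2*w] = -6*w - 2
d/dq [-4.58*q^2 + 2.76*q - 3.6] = 2.76 - 9.16*q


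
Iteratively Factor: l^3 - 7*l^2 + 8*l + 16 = (l - 4)*(l^2 - 3*l - 4) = (l - 4)*(l + 1)*(l - 4)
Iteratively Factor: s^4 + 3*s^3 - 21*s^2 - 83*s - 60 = (s + 1)*(s^3 + 2*s^2 - 23*s - 60) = (s + 1)*(s + 3)*(s^2 - s - 20) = (s + 1)*(s + 3)*(s + 4)*(s - 5)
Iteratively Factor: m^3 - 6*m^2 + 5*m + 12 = (m - 4)*(m^2 - 2*m - 3) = (m - 4)*(m - 3)*(m + 1)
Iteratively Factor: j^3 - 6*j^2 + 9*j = (j - 3)*(j^2 - 3*j) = j*(j - 3)*(j - 3)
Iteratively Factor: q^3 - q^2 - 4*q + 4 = (q - 2)*(q^2 + q - 2) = (q - 2)*(q + 2)*(q - 1)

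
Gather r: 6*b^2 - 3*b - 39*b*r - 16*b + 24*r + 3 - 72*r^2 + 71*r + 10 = 6*b^2 - 19*b - 72*r^2 + r*(95 - 39*b) + 13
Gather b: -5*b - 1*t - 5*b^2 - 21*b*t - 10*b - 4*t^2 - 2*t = -5*b^2 + b*(-21*t - 15) - 4*t^2 - 3*t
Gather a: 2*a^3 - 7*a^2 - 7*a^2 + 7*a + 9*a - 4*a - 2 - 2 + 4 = 2*a^3 - 14*a^2 + 12*a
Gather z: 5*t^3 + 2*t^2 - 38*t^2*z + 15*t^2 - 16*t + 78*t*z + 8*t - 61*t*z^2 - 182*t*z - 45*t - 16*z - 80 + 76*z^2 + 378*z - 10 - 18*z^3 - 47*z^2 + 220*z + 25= 5*t^3 + 17*t^2 - 53*t - 18*z^3 + z^2*(29 - 61*t) + z*(-38*t^2 - 104*t + 582) - 65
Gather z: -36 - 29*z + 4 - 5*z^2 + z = -5*z^2 - 28*z - 32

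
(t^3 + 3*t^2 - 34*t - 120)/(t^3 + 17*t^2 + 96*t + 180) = (t^2 - 2*t - 24)/(t^2 + 12*t + 36)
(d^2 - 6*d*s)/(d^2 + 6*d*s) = (d - 6*s)/(d + 6*s)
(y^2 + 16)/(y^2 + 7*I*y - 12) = (y - 4*I)/(y + 3*I)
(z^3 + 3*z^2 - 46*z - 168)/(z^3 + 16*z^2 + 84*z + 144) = (z - 7)/(z + 6)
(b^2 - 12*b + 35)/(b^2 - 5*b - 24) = (-b^2 + 12*b - 35)/(-b^2 + 5*b + 24)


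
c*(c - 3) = c^2 - 3*c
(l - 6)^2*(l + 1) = l^3 - 11*l^2 + 24*l + 36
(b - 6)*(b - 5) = b^2 - 11*b + 30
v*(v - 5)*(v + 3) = v^3 - 2*v^2 - 15*v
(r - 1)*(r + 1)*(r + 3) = r^3 + 3*r^2 - r - 3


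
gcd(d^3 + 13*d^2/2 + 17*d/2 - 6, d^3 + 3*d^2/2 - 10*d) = d + 4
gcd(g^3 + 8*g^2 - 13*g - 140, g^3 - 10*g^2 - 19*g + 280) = g + 5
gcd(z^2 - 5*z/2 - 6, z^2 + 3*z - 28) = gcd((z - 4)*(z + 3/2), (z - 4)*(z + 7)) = z - 4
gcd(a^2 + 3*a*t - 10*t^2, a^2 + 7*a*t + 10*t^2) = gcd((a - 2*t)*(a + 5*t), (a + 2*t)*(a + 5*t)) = a + 5*t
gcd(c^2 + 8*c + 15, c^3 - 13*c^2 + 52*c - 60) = 1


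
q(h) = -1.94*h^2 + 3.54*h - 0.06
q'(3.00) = -8.10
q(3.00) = -6.90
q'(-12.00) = 50.10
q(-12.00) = -321.90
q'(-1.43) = 9.09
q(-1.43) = -9.09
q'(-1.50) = 9.36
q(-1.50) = -9.74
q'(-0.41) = 5.13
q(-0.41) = -1.84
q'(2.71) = -6.97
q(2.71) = -4.71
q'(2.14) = -4.76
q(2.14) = -1.37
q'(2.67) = -6.82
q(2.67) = -4.44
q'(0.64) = 1.06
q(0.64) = 1.41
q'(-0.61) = 5.91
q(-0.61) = -2.94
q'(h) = 3.54 - 3.88*h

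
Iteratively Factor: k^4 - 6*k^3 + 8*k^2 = (k)*(k^3 - 6*k^2 + 8*k) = k^2*(k^2 - 6*k + 8) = k^2*(k - 4)*(k - 2)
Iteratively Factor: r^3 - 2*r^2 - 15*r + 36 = (r + 4)*(r^2 - 6*r + 9) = (r - 3)*(r + 4)*(r - 3)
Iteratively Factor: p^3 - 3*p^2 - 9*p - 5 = (p + 1)*(p^2 - 4*p - 5) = (p + 1)^2*(p - 5)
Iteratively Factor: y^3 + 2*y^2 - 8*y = (y + 4)*(y^2 - 2*y) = y*(y + 4)*(y - 2)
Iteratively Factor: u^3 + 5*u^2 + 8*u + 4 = (u + 2)*(u^2 + 3*u + 2) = (u + 2)^2*(u + 1)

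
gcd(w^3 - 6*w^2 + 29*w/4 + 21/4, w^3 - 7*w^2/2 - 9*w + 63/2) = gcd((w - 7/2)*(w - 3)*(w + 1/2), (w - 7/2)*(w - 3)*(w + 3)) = w^2 - 13*w/2 + 21/2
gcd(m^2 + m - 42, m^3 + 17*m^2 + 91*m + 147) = m + 7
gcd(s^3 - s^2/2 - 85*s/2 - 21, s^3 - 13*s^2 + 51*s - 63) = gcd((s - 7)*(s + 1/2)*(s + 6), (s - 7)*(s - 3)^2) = s - 7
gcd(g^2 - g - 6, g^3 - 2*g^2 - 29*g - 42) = g + 2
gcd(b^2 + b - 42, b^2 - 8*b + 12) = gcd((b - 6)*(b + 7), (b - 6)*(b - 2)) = b - 6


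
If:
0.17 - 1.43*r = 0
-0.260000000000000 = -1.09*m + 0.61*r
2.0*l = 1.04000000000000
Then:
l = 0.52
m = 0.31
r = 0.12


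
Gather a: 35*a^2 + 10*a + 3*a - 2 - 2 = 35*a^2 + 13*a - 4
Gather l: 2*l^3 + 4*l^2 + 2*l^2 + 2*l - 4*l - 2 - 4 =2*l^3 + 6*l^2 - 2*l - 6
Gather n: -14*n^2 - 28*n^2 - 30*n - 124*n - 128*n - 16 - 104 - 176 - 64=-42*n^2 - 282*n - 360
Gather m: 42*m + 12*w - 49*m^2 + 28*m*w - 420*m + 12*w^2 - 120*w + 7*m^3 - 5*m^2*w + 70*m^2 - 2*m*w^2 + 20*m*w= 7*m^3 + m^2*(21 - 5*w) + m*(-2*w^2 + 48*w - 378) + 12*w^2 - 108*w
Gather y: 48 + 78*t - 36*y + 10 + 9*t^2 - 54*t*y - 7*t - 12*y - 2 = 9*t^2 + 71*t + y*(-54*t - 48) + 56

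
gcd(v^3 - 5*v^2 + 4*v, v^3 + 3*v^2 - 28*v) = v^2 - 4*v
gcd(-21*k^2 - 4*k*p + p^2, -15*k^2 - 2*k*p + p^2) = 3*k + p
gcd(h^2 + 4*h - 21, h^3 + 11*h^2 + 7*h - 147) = h^2 + 4*h - 21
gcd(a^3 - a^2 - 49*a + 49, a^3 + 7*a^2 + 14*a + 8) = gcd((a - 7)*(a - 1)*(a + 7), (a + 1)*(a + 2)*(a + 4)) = 1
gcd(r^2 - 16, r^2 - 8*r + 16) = r - 4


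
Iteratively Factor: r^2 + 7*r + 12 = (r + 3)*(r + 4)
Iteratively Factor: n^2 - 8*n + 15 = (n - 3)*(n - 5)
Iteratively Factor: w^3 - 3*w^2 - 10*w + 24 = (w - 4)*(w^2 + w - 6) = (w - 4)*(w - 2)*(w + 3)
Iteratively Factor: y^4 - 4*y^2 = (y + 2)*(y^3 - 2*y^2) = (y - 2)*(y + 2)*(y^2) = y*(y - 2)*(y + 2)*(y)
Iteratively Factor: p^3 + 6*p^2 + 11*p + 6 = (p + 3)*(p^2 + 3*p + 2) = (p + 2)*(p + 3)*(p + 1)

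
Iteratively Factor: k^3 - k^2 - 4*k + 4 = (k - 1)*(k^2 - 4) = (k - 1)*(k + 2)*(k - 2)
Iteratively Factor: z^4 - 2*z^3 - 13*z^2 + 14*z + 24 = (z + 3)*(z^3 - 5*z^2 + 2*z + 8) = (z + 1)*(z + 3)*(z^2 - 6*z + 8) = (z - 2)*(z + 1)*(z + 3)*(z - 4)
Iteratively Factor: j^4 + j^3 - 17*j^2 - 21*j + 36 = (j + 3)*(j^3 - 2*j^2 - 11*j + 12) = (j - 1)*(j + 3)*(j^2 - j - 12) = (j - 1)*(j + 3)^2*(j - 4)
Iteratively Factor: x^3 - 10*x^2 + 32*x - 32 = (x - 4)*(x^2 - 6*x + 8) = (x - 4)^2*(x - 2)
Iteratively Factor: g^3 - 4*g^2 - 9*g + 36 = (g + 3)*(g^2 - 7*g + 12) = (g - 3)*(g + 3)*(g - 4)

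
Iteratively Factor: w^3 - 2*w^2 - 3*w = (w - 3)*(w^2 + w) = w*(w - 3)*(w + 1)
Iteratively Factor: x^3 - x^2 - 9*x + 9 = (x - 1)*(x^2 - 9) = (x - 1)*(x + 3)*(x - 3)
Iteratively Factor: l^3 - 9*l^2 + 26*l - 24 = (l - 3)*(l^2 - 6*l + 8) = (l - 4)*(l - 3)*(l - 2)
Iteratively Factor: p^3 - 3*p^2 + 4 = (p - 2)*(p^2 - p - 2) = (p - 2)*(p + 1)*(p - 2)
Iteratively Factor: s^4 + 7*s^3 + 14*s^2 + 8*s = (s + 2)*(s^3 + 5*s^2 + 4*s) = s*(s + 2)*(s^2 + 5*s + 4) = s*(s + 2)*(s + 4)*(s + 1)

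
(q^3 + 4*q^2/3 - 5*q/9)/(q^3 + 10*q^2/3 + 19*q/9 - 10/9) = q/(q + 2)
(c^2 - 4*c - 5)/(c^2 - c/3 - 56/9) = 9*(-c^2 + 4*c + 5)/(-9*c^2 + 3*c + 56)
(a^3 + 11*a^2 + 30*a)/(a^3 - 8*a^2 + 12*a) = (a^2 + 11*a + 30)/(a^2 - 8*a + 12)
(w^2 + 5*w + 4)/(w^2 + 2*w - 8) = (w + 1)/(w - 2)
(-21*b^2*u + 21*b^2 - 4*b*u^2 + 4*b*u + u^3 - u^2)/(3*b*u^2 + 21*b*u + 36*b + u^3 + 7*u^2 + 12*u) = (-7*b*u + 7*b + u^2 - u)/(u^2 + 7*u + 12)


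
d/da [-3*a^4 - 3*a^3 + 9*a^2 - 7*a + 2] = -12*a^3 - 9*a^2 + 18*a - 7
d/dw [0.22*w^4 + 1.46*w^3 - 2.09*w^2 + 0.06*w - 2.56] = 0.88*w^3 + 4.38*w^2 - 4.18*w + 0.06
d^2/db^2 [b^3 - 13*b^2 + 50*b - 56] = 6*b - 26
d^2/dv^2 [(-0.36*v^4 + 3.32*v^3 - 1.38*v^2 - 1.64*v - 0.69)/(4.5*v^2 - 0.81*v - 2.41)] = (-14.58*v^6 + 7.87320000000011*v^5 + 22.008024*v^4 - 11.356992*v^3 - 159.83676*v^2 + 24.072852*v - 25.498986)/(91.125*v^6 - 49.2075*v^5 - 137.55015*v^4 + 52.175259*v^3 + 73.665747*v^2 - 14.113683*v - 13.997521)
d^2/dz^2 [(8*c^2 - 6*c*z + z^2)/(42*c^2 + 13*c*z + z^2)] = 2*c*(6056*c^3 + 1068*c^2*z - 102*c*z^2 - 19*z^3)/(74088*c^6 + 68796*c^5*z + 26586*c^4*z^2 + 5473*c^3*z^3 + 633*c^2*z^4 + 39*c*z^5 + z^6)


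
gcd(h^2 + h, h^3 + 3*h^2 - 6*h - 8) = h + 1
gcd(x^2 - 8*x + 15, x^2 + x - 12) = x - 3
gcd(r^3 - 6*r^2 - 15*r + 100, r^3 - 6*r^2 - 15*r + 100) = r^3 - 6*r^2 - 15*r + 100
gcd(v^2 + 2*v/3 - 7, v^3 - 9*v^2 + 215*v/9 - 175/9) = v - 7/3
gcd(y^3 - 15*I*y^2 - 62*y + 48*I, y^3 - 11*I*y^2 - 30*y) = y - 6*I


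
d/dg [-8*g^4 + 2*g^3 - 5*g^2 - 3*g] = -32*g^3 + 6*g^2 - 10*g - 3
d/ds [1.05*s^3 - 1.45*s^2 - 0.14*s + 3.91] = 3.15*s^2 - 2.9*s - 0.14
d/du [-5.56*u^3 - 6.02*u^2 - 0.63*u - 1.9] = -16.68*u^2 - 12.04*u - 0.63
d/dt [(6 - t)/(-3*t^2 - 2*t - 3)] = 3*(-t^2 + 12*t + 5)/(9*t^4 + 12*t^3 + 22*t^2 + 12*t + 9)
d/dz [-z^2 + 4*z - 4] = 4 - 2*z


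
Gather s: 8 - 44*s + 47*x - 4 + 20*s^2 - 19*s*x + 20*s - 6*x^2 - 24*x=20*s^2 + s*(-19*x - 24) - 6*x^2 + 23*x + 4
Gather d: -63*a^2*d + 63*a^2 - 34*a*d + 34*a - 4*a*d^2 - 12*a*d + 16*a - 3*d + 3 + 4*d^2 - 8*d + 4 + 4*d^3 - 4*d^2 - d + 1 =63*a^2 - 4*a*d^2 + 50*a + 4*d^3 + d*(-63*a^2 - 46*a - 12) + 8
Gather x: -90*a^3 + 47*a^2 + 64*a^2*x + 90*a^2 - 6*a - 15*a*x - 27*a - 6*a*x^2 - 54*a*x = -90*a^3 + 137*a^2 - 6*a*x^2 - 33*a + x*(64*a^2 - 69*a)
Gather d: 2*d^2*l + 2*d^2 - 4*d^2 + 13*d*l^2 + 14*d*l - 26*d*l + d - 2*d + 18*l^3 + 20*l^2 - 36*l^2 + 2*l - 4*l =d^2*(2*l - 2) + d*(13*l^2 - 12*l - 1) + 18*l^3 - 16*l^2 - 2*l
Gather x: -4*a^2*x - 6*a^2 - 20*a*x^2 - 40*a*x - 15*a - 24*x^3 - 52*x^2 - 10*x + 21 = -6*a^2 - 15*a - 24*x^3 + x^2*(-20*a - 52) + x*(-4*a^2 - 40*a - 10) + 21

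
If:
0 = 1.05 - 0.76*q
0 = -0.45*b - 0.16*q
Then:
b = -0.49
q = 1.38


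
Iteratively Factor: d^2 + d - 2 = (d + 2)*(d - 1)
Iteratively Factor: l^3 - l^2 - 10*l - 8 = (l - 4)*(l^2 + 3*l + 2) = (l - 4)*(l + 2)*(l + 1)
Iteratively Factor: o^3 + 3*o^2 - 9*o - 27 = (o + 3)*(o^2 - 9) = (o + 3)^2*(o - 3)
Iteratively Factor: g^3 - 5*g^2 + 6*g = (g - 2)*(g^2 - 3*g) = (g - 3)*(g - 2)*(g)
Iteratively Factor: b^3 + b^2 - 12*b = (b - 3)*(b^2 + 4*b) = (b - 3)*(b + 4)*(b)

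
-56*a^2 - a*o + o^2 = (-8*a + o)*(7*a + o)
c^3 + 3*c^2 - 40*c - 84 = (c - 6)*(c + 2)*(c + 7)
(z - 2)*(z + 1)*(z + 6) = z^3 + 5*z^2 - 8*z - 12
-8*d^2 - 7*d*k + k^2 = (-8*d + k)*(d + k)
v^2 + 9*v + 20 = (v + 4)*(v + 5)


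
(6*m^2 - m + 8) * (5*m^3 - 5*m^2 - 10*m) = 30*m^5 - 35*m^4 - 15*m^3 - 30*m^2 - 80*m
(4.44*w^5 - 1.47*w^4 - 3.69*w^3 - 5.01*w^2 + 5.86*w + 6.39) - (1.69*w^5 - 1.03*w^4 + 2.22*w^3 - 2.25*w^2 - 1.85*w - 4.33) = 2.75*w^5 - 0.44*w^4 - 5.91*w^3 - 2.76*w^2 + 7.71*w + 10.72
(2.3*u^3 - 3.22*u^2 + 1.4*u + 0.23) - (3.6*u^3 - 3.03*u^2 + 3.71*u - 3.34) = -1.3*u^3 - 0.19*u^2 - 2.31*u + 3.57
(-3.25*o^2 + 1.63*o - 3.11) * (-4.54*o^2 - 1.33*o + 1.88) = 14.755*o^4 - 3.0777*o^3 + 5.8415*o^2 + 7.2007*o - 5.8468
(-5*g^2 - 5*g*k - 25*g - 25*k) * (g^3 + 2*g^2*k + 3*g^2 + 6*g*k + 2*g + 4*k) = -5*g^5 - 15*g^4*k - 40*g^4 - 10*g^3*k^2 - 120*g^3*k - 85*g^3 - 80*g^2*k^2 - 255*g^2*k - 50*g^2 - 170*g*k^2 - 150*g*k - 100*k^2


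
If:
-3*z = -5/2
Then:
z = 5/6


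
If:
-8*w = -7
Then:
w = 7/8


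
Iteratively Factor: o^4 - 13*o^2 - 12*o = (o + 3)*(o^3 - 3*o^2 - 4*o) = (o - 4)*(o + 3)*(o^2 + o) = (o - 4)*(o + 1)*(o + 3)*(o)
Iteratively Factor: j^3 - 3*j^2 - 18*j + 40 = (j - 5)*(j^2 + 2*j - 8) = (j - 5)*(j - 2)*(j + 4)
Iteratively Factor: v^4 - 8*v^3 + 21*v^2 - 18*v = (v - 2)*(v^3 - 6*v^2 + 9*v) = (v - 3)*(v - 2)*(v^2 - 3*v) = (v - 3)^2*(v - 2)*(v)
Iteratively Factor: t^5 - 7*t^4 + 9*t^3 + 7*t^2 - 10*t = (t - 5)*(t^4 - 2*t^3 - t^2 + 2*t) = t*(t - 5)*(t^3 - 2*t^2 - t + 2) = t*(t - 5)*(t - 2)*(t^2 - 1) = t*(t - 5)*(t - 2)*(t + 1)*(t - 1)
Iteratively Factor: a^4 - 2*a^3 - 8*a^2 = (a + 2)*(a^3 - 4*a^2) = (a - 4)*(a + 2)*(a^2) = a*(a - 4)*(a + 2)*(a)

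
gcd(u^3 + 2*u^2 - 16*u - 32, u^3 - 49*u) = 1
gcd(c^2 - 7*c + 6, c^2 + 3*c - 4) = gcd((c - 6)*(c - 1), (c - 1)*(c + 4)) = c - 1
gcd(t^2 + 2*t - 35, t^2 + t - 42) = t + 7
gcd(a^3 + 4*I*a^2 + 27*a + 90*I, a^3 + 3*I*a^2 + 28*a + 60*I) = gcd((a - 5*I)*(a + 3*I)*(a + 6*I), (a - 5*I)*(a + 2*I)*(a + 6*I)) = a^2 + I*a + 30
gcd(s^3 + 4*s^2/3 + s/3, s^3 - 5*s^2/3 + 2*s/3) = s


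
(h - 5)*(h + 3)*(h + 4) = h^3 + 2*h^2 - 23*h - 60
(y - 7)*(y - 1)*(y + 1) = y^3 - 7*y^2 - y + 7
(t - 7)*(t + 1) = t^2 - 6*t - 7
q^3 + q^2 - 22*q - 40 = (q - 5)*(q + 2)*(q + 4)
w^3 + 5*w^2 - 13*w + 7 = (w - 1)^2*(w + 7)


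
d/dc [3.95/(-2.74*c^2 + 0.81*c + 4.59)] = (21.646*c - 3.1995)/(-2.74*c^2 + 0.81*c + 4.59)^2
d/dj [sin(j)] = cos(j)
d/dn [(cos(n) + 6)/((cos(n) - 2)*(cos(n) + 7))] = (cos(n)^2 + 12*cos(n) + 44)*sin(n)/((cos(n) - 2)^2*(cos(n) + 7)^2)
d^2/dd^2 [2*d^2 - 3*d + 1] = 4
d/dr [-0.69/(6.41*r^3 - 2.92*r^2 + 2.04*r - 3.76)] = (13.2687*r^2 - 4.0296*r + 1.4076)/(6.41*r^3 - 2.92*r^2 + 2.04*r - 3.76)^2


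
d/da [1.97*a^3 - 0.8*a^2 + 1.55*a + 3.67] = 5.91*a^2 - 1.6*a + 1.55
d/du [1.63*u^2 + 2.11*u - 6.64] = 3.26*u + 2.11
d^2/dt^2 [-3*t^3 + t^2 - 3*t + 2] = 2 - 18*t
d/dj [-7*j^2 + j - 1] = 1 - 14*j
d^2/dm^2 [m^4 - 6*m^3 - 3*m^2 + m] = 12*m^2 - 36*m - 6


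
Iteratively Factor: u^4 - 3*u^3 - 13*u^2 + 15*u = (u - 1)*(u^3 - 2*u^2 - 15*u) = u*(u - 1)*(u^2 - 2*u - 15) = u*(u - 5)*(u - 1)*(u + 3)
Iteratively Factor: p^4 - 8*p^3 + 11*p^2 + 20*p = (p + 1)*(p^3 - 9*p^2 + 20*p) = (p - 5)*(p + 1)*(p^2 - 4*p) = (p - 5)*(p - 4)*(p + 1)*(p)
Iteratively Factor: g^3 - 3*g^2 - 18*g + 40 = (g - 5)*(g^2 + 2*g - 8) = (g - 5)*(g + 4)*(g - 2)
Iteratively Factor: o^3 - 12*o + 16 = (o - 2)*(o^2 + 2*o - 8) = (o - 2)*(o + 4)*(o - 2)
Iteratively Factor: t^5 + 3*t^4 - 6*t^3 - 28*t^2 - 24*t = (t + 2)*(t^4 + t^3 - 8*t^2 - 12*t) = (t - 3)*(t + 2)*(t^3 + 4*t^2 + 4*t) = t*(t - 3)*(t + 2)*(t^2 + 4*t + 4) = t*(t - 3)*(t + 2)^2*(t + 2)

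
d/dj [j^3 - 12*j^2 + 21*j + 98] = 3*j^2 - 24*j + 21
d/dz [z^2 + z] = 2*z + 1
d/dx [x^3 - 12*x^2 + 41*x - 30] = 3*x^2 - 24*x + 41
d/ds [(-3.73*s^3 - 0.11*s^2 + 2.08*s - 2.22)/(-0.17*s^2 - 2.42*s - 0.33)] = (0.6341*s^4 + 18.0532*s^3 + 4.3125*s^2 - 0.682200000000001*s - 6.0588)/(0.0289*s^4 + 0.8228*s^3 + 5.9686*s^2 + 1.5972*s + 0.1089)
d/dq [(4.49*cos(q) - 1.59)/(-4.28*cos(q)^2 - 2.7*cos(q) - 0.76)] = (-19.2172*cos(q)^2 + 13.6104*cos(q) + 7.7054)*sin(q)/(18.3184*cos(q)^4 + 23.112*cos(q)^3 + 13.7956*cos(q)^2 + 4.104*cos(q) + 0.5776)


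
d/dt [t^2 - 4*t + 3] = 2*t - 4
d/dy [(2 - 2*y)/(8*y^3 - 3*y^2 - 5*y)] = 2*(16*y + 5)/(y^2*(64*y^2 + 80*y + 25))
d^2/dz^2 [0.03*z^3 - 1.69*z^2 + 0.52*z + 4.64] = 0.18*z - 3.38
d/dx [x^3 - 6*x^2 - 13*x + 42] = 3*x^2 - 12*x - 13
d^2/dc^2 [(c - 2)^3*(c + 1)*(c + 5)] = 20*c^3 - 114*c + 68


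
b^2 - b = b*(b - 1)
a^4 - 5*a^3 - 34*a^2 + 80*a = a*(a - 8)*(a - 2)*(a + 5)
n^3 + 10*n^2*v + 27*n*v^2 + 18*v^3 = (n + v)*(n + 3*v)*(n + 6*v)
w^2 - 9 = (w - 3)*(w + 3)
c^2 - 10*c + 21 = (c - 7)*(c - 3)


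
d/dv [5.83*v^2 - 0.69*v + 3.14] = 11.66*v - 0.69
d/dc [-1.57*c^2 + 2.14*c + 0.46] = 2.14 - 3.14*c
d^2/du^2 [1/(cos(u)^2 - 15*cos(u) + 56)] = (-4*sin(u)^4 + 3*sin(u)^2 - 3585*cos(u)/4 + 45*cos(3*u)/4 + 339)/((cos(u) - 8)^3*(cos(u) - 7)^3)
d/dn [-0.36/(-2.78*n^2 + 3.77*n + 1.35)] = (1.3572 - 2.0016*n)/(-2.78*n^2 + 3.77*n + 1.35)^2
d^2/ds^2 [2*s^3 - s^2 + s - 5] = 12*s - 2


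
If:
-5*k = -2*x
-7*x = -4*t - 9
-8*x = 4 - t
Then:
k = -2/5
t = -4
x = -1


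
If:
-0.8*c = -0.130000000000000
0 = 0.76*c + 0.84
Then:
No Solution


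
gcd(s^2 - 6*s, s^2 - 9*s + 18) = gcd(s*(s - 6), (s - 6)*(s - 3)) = s - 6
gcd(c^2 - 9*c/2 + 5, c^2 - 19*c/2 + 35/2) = c - 5/2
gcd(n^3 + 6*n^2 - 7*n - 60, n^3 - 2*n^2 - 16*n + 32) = n + 4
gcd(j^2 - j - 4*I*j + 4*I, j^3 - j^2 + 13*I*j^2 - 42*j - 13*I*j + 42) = j - 1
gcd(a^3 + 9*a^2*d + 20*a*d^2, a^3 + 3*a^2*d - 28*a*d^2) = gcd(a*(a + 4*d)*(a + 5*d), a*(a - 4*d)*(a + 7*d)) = a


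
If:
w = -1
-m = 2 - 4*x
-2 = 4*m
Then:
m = -1/2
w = -1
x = 3/8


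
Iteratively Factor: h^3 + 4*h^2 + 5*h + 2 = (h + 2)*(h^2 + 2*h + 1) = (h + 1)*(h + 2)*(h + 1)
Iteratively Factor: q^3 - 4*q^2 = (q)*(q^2 - 4*q) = q*(q - 4)*(q)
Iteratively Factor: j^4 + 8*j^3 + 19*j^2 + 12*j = (j + 4)*(j^3 + 4*j^2 + 3*j) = j*(j + 4)*(j^2 + 4*j + 3) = j*(j + 1)*(j + 4)*(j + 3)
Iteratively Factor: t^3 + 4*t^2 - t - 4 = (t + 4)*(t^2 - 1) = (t + 1)*(t + 4)*(t - 1)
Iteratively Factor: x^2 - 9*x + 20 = (x - 4)*(x - 5)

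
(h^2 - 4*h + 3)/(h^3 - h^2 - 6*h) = (h - 1)/(h*(h + 2))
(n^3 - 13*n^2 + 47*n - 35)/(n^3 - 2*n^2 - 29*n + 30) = (n^2 - 12*n + 35)/(n^2 - n - 30)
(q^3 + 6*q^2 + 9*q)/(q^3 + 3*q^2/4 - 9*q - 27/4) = 4*q*(q + 3)/(4*q^2 - 9*q - 9)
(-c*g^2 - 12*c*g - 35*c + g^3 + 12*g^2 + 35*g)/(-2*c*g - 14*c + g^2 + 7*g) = (c*g + 5*c - g^2 - 5*g)/(2*c - g)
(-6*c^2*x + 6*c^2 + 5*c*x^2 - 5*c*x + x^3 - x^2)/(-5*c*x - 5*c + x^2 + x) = (6*c^2*x - 6*c^2 - 5*c*x^2 + 5*c*x - x^3 + x^2)/(5*c*x + 5*c - x^2 - x)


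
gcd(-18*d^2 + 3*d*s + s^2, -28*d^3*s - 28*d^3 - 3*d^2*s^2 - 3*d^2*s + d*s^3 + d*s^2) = 1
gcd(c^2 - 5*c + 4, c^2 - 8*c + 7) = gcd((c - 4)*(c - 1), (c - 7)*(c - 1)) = c - 1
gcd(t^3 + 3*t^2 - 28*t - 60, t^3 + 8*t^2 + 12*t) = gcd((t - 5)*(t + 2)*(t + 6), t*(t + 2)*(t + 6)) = t^2 + 8*t + 12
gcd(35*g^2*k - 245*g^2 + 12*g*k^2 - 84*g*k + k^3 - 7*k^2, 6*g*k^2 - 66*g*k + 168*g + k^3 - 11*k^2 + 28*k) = k - 7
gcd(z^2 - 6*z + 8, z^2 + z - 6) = z - 2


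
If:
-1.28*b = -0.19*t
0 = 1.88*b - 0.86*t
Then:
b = 0.00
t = 0.00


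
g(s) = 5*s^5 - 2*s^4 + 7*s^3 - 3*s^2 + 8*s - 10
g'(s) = 25*s^4 - 8*s^3 + 21*s^2 - 6*s + 8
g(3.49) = 2571.02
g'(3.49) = 3611.64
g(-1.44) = -88.20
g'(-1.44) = 191.57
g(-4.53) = -11138.82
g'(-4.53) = 11737.48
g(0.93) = 2.46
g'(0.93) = 32.85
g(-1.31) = -66.54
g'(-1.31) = 143.51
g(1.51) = 48.19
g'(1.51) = 149.25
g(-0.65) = -19.33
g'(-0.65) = 27.43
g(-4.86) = -15595.67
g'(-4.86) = 15398.64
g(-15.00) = -3922555.00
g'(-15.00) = 1297448.00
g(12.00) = 1214438.00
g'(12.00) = 507536.00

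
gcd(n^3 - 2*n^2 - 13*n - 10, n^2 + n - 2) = n + 2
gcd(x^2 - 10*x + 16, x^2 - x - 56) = x - 8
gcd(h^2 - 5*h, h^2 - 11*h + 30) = h - 5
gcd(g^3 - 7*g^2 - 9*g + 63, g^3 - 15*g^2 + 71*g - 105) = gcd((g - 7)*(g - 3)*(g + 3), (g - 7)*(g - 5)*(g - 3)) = g^2 - 10*g + 21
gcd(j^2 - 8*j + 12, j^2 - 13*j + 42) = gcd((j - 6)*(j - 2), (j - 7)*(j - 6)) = j - 6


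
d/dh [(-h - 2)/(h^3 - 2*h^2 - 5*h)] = (h*(-h^2 + 2*h + 5) - (h + 2)*(-3*h^2 + 4*h + 5))/(h^2*(-h^2 + 2*h + 5)^2)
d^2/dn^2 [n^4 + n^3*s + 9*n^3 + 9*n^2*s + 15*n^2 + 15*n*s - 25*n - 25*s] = 12*n^2 + 6*n*s + 54*n + 18*s + 30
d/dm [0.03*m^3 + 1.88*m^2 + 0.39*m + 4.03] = 0.09*m^2 + 3.76*m + 0.39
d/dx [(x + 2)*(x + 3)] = 2*x + 5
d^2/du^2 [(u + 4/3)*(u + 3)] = 2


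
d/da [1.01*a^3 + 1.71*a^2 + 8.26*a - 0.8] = 3.03*a^2 + 3.42*a + 8.26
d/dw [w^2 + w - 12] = 2*w + 1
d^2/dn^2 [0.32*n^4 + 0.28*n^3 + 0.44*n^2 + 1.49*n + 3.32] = 3.84*n^2 + 1.68*n + 0.88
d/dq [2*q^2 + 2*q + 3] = 4*q + 2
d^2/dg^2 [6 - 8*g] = 0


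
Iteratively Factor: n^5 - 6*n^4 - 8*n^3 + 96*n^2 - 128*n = (n - 2)*(n^4 - 4*n^3 - 16*n^2 + 64*n) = (n - 2)*(n + 4)*(n^3 - 8*n^2 + 16*n) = n*(n - 2)*(n + 4)*(n^2 - 8*n + 16) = n*(n - 4)*(n - 2)*(n + 4)*(n - 4)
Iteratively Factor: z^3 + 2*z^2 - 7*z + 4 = (z - 1)*(z^2 + 3*z - 4) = (z - 1)^2*(z + 4)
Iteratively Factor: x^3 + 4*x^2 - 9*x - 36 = (x + 4)*(x^2 - 9) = (x + 3)*(x + 4)*(x - 3)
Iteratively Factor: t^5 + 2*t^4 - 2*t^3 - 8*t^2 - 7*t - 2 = (t + 1)*(t^4 + t^3 - 3*t^2 - 5*t - 2) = (t + 1)^2*(t^3 - 3*t - 2) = (t + 1)^3*(t^2 - t - 2) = (t - 2)*(t + 1)^3*(t + 1)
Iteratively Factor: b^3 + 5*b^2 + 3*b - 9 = (b + 3)*(b^2 + 2*b - 3) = (b + 3)^2*(b - 1)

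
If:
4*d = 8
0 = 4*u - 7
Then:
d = 2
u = 7/4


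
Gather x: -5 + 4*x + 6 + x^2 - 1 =x^2 + 4*x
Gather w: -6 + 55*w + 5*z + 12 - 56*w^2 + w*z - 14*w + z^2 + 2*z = -56*w^2 + w*(z + 41) + z^2 + 7*z + 6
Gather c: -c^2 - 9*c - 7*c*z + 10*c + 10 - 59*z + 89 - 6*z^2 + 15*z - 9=-c^2 + c*(1 - 7*z) - 6*z^2 - 44*z + 90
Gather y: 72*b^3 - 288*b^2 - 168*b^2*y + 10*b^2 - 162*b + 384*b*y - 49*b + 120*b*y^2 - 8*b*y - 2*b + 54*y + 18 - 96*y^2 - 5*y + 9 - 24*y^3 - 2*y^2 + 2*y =72*b^3 - 278*b^2 - 213*b - 24*y^3 + y^2*(120*b - 98) + y*(-168*b^2 + 376*b + 51) + 27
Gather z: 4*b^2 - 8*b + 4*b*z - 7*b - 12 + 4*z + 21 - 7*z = 4*b^2 - 15*b + z*(4*b - 3) + 9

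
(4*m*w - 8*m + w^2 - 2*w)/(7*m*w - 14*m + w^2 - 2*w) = (4*m + w)/(7*m + w)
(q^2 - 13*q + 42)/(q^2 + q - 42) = (q - 7)/(q + 7)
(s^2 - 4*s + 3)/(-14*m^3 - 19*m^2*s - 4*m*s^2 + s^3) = (-s^2 + 4*s - 3)/(14*m^3 + 19*m^2*s + 4*m*s^2 - s^3)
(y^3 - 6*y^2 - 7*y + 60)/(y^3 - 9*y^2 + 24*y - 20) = (y^2 - y - 12)/(y^2 - 4*y + 4)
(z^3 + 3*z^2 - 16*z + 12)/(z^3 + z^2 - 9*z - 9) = (z^3 + 3*z^2 - 16*z + 12)/(z^3 + z^2 - 9*z - 9)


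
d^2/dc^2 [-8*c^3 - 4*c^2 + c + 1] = -48*c - 8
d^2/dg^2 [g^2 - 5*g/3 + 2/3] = 2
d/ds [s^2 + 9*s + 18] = 2*s + 9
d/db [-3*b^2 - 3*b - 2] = -6*b - 3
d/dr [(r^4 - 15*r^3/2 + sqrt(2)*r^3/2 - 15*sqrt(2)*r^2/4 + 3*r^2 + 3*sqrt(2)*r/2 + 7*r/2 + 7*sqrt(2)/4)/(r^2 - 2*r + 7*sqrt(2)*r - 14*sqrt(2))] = (4*r^5 - 27*r^4 + 43*sqrt(2)*r^4 - 326*sqrt(2)*r^3 + 88*r^3 - 208*r^2 + 684*sqrt(2)*r^2 - 175*sqrt(2)*r + 420*r - 133 - 91*sqrt(2))/(2*(r^4 - 4*r^3 + 14*sqrt(2)*r^3 - 56*sqrt(2)*r^2 + 102*r^2 - 392*r + 56*sqrt(2)*r + 392))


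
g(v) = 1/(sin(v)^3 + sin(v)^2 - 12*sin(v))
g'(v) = (-3*sin(v)^2*cos(v) - 2*sin(v)*cos(v) + 12*cos(v))/(sin(v)^3 + sin(v)^2 - 12*sin(v))^2 = (-3*sin(v)^2 - 2*sin(v) + 12)*cos(v)/((sin(v)^2 + sin(v) - 12)^2*sin(v)^2)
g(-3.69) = -0.17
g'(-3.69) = -0.25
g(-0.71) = 0.13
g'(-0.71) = 0.14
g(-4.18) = -0.11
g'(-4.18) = -0.05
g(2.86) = -0.31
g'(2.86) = -1.03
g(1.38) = -0.10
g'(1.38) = 0.01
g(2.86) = -0.31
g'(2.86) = -1.03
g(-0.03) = 2.77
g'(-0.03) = 92.57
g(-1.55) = 0.08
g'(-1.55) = 0.00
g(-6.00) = -0.31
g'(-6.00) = 1.02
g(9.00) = -0.21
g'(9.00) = -0.44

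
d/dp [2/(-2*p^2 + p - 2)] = 2*(4*p - 1)/(2*p^2 - p + 2)^2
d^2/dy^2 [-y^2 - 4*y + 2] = -2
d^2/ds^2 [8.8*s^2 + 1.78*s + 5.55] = 17.6000000000000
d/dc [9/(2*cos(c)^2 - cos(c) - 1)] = 9*(4*cos(c) - 1)*sin(c)/(cos(c) - cos(2*c))^2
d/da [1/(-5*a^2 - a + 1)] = (10*a + 1)/(5*a^2 + a - 1)^2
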